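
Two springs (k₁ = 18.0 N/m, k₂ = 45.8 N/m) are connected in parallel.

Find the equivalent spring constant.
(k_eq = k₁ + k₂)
k_eq = k₁ + k₂ = 18.0 + 45.8 = 63.8 N/m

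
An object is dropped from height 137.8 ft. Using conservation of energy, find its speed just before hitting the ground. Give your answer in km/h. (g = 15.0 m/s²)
mgh = ½mv² → v = √(2gh) = √(2×15.0×42) = 35.5 m/s = 127.8 km/h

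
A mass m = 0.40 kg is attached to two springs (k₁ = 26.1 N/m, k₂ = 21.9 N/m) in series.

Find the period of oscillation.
k_eq = k₁k₂/(k₁+k₂) = 11.91 N/m
T = 2π√(m/k_eq) = 2π√(0.4/11.91) = 1.152 s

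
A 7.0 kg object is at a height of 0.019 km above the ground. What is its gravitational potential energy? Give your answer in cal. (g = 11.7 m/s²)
PE = mgh = 7 kg × 11.7 m/s² × 19 m = 1556 J = 371.9 cal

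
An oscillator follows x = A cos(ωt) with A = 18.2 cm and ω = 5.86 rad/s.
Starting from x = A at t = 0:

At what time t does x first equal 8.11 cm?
cos(ωt) = x/A = 8.11/18.2 = 0.4456
ωt = arccos(0.4456) = 1.109 rad
t = 1.109/5.86 = 0.1892 s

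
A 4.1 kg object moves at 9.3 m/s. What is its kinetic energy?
KE = ½mv² = ½×4.1×9.3² = 177.3045 J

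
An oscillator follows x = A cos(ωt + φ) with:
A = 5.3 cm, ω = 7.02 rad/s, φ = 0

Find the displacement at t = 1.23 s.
x = A cos(ωt + φ) = 5.3×cos(7.02×1.23 + 0) = -3.73 cm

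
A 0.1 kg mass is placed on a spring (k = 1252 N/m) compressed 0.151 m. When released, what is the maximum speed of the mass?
½kx² = ½mv² → v = x√(k/m) = 0.151×√(1252/0.1) = 16.9 m/s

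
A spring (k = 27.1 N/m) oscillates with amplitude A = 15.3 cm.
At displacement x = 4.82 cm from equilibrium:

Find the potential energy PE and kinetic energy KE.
E_total = ½kA² = ½×27.1×(0.153)² = 0.3172 J
PE = ½kx² = ½×27.1×(0.0482)² = 0.03148 J
KE = E_total − PE = 0.2857 J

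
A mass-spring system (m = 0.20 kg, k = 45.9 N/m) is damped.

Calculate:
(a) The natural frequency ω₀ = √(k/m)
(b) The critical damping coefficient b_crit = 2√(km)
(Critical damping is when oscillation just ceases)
ω₀ = √(k/m) = √(45.9/0.2) = 15.15 rad/s
b_crit = 2√(km) = 2√(45.9×0.2) = 6.06 kg/s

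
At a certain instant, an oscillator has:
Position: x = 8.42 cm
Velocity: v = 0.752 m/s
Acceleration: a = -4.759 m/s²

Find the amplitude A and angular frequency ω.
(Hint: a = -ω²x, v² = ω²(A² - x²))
a = −ω²x → ω = √(|a|/x) = √(4.759/0.0842) = 7.518 rad/s
v² = ω²(A² − x²) → A = √(x² + v²/ω²) = √(0.0842² + 0.752²/7.518²) = 0.1307 m = 13.07 cm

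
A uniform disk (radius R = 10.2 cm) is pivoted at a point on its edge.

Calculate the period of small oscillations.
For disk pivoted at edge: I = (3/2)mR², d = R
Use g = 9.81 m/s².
I/m = (3/2)R² = 0.01561 m²; d = R = 0.102 m
T = 2π√((3/2)R²/(gR)) = 2π√(3R/(2g)) = 0.7847 s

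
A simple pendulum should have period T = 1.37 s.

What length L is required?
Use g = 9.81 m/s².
T = 2π√(L/g) → L = g(T/2π)² = 9.81×(1.37/2π)² = 0.4664 m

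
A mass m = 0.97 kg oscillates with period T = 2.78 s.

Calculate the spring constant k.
T = 2π√(m/k) → k = m(2π/T)² = 0.97×(2π/2.78)² = 4.955 N/m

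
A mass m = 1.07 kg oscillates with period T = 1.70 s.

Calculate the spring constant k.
T = 2π√(m/k) → k = m(2π/T)² = 1.07×(2π/1.7)² = 14.62 N/m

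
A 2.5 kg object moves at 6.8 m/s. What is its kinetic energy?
KE = ½mv² = ½×2.5×6.8² = 57.8 J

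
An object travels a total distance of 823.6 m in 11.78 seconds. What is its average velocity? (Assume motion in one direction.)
v_avg = Δd / Δt = 823.6 / 11.78 = 69.92 m/s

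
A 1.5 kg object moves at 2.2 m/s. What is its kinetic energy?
KE = ½mv² = ½×1.5×2.2² = 3.63 J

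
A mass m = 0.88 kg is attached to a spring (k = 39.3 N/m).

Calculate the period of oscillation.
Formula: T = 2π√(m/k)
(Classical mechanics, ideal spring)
T = 2π√(m/k) = 2π√(0.88/39.3) = 0.9402 s; f = 1/T = 1.064 Hz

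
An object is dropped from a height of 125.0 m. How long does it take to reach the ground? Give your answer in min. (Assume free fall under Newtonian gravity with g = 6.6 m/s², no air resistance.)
t = √(2h/g) (with unit conversion) = 0.1026 min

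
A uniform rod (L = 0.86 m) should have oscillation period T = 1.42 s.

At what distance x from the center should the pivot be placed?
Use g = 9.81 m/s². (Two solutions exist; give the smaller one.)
T = 2π√((L²/12 + x²)/(gx)). Let c = T²g/(4π²) = 0.5011.
x² − cx + L²/12 = 0 → x = (c − √(c² − L²/3))/2 = 0.2169 m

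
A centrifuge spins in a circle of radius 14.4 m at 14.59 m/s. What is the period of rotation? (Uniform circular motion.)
T = 2πr/v = 2π×14.4/14.59 = 6.2 s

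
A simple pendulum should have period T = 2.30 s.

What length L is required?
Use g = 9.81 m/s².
T = 2π√(L/g) → L = g(T/2π)² = 9.81×(2.3/2π)² = 1.315 m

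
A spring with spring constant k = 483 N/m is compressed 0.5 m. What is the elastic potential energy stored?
PE = ½kx² = ½×483×0.5² = 60.38 J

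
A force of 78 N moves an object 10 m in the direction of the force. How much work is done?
W = Fd = 78×10 = 780.0 J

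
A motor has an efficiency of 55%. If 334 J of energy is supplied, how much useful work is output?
W_out = η × W_in = 0.55 × 334 = 183.7 J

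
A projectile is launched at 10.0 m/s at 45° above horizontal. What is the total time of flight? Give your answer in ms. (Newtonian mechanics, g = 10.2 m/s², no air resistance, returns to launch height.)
T = 2v₀sin(θ)/g (with unit conversion) = 1386.0 ms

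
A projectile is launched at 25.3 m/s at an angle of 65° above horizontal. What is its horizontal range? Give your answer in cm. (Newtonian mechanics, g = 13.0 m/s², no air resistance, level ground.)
R = v₀² sin(2θ) / g (with unit conversion) = 3772.0 cm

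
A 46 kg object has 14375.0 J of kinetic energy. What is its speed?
KE = ½mv² → v = √(2KE/m) = √(2×14375.0/46) = 25.0 m/s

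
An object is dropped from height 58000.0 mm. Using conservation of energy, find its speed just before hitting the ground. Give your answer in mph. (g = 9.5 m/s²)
mgh = ½mv² → v = √(2gh) = √(2×9.5×58) = 33.2 m/s = 74.26 mph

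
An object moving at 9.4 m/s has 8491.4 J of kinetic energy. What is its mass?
KE = ½mv² → m = 2KE/v² = 2×8491.4/9.4² = 192.2 kg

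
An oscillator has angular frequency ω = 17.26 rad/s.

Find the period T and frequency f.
T = 2π/ω = 2π/17.26 = 0.364 s; f = ω/2π = 2.747 Hz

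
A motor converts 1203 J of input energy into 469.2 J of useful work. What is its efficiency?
η = W_out/W_in = 469.2/1203 = 0.39 = 39.0%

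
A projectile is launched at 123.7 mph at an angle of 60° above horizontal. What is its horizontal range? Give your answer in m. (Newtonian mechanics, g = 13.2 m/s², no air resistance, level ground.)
R = v₀² sin(2θ) / g (with unit conversion) = 200.6 m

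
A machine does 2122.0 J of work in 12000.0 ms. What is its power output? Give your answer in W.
P = W/t = 2122 J / 12 s = 176.8 W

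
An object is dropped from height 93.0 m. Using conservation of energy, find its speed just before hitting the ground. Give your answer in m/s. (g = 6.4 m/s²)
mgh = ½mv² → v = √(2gh) = √(2×6.4×93) = 34.5 m/s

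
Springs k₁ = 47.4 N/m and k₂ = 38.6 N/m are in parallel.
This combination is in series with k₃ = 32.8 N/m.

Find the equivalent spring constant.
k₁₂ = k₁ + k₂ = 86 N/m (parallel)
1/k_eq = 1/k₁₂ + 1/k₃ → k_eq = 23.74 N/m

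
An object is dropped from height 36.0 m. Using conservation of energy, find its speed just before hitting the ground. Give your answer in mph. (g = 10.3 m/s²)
mgh = ½mv² → v = √(2gh) = √(2×10.3×36) = 27.23 m/s = 60.92 mph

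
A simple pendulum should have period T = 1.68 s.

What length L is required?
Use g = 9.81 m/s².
T = 2π√(L/g) → L = g(T/2π)² = 9.81×(1.68/2π)² = 0.7013 m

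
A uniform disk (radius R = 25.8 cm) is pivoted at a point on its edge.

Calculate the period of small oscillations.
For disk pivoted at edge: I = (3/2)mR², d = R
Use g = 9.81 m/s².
I/m = (3/2)R² = 0.09985 m²; d = R = 0.258 m
T = 2π√((3/2)R²/(gR)) = 2π√(3R/(2g)) = 1.248 s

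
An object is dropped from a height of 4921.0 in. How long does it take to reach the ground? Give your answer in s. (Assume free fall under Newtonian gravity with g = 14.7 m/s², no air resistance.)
t = √(2h/g) (with unit conversion) = 4.124 s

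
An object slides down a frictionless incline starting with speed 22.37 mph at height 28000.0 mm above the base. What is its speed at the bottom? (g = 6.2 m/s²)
½mv₀² + mgh = ½mv² → v = √(v₀² + 2gh) = √(10² + 2×6.2×28) = 21.15 m/s = 47.31 mph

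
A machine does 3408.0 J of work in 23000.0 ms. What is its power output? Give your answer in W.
P = W/t = 3408 J / 23 s = 148.2 W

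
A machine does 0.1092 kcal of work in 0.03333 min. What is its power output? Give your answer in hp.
P = W/t = 456.9 J / 2 s = 228.5 W = 0.3064 hp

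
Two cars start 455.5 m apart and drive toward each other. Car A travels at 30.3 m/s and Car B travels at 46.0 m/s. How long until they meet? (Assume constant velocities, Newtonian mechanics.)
Combined speed: v_combined = 30.3 + 46.0 = 76.3 m/s
Time to meet: t = d/76.3 = 455.5/76.3 = 5.97 s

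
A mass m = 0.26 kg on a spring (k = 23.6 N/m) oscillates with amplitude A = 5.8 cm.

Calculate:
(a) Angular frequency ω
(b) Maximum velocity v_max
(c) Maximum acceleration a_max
ω = √(k/m) = √(23.6/0.26) = 9.527 rad/s
v_max = ωA = 9.527×0.058 = 0.5526 m/s
a_max = ω²A = 9.527²×0.058 = 5.265 m/s²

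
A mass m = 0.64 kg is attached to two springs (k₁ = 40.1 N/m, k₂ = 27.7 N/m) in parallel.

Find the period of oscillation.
k_eq = k₁+k₂ = 67.8 N/m
T = 2π√(m/k_eq) = 2π√(0.64/67.8) = 0.6105 s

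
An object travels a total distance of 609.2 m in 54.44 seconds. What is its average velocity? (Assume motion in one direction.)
v_avg = Δd / Δt = 609.2 / 54.44 = 11.19 m/s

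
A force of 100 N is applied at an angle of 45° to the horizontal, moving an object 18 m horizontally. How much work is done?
W = Fd cosθ = 100×18×cos(45°) = 1272.8 J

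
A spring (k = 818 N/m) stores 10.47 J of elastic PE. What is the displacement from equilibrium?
PE = ½kx² → x = √(2PE/k) = √(2×10.47/818) = 0.16 m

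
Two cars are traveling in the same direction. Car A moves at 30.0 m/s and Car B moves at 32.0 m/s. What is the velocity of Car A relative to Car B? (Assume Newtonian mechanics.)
v_rel = v_A - v_B = 30.0 - 32.0 = -2.0 m/s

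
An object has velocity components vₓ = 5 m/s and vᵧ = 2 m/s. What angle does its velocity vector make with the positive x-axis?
θ = arctan(vᵧ/vₓ) = arctan(2/5) = 21.8°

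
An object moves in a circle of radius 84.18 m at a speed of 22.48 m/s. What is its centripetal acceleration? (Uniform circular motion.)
a_c = v²/r = 22.48²/84.18 = 505.35/84.18 = 6.0 m/s²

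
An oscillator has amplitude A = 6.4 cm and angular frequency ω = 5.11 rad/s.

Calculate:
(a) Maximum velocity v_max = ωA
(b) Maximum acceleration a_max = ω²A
v_max = ωA = 5.11×0.064 = 0.327 m/s
a_max = ω²A = 5.11²×0.064 = 1.671 m/s²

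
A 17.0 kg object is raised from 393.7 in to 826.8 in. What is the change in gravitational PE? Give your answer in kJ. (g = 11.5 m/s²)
ΔPE = mg(h₂ − h₁) = 17 kg × 11.5 m/s² × (21 − 10) m = 2151 J = 2.151 kJ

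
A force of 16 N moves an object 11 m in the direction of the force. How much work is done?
W = Fd = 16×11 = 176.0 J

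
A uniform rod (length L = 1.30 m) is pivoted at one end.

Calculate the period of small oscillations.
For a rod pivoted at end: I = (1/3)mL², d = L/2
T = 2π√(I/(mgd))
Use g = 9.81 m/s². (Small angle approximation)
I/m = (1/3)L² = 0.5633 m²; d = L/2 = 0.65 m
T = 2π√(I/(mgd)) = 2π√(0.5633/(9.81×0.65)) = 1.868 s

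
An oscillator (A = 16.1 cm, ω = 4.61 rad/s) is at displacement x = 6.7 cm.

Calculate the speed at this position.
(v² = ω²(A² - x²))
v = ω√(A² − x²) = 4.61×√(0.161² − 0.067²) = 0.6749 m/s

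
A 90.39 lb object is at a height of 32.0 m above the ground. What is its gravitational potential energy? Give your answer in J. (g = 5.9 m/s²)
PE = mgh = 41 kg × 5.9 m/s² × 32 m = 7741 J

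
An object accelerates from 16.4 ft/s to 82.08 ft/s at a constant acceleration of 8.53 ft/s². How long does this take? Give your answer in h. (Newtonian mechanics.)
t = (v - v₀)/a (with unit conversion) = 0.002139 h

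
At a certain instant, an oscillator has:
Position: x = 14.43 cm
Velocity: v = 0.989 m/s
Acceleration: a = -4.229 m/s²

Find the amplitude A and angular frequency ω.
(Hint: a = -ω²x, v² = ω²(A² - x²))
a = −ω²x → ω = √(|a|/x) = √(4.229/0.1443) = 5.414 rad/s
v² = ω²(A² − x²) → A = √(x² + v²/ω²) = √(0.1443² + 0.989²/5.414²) = 0.2328 m = 23.28 cm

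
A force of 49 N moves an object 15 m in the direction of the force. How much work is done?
W = Fd = 49×15 = 735.0 J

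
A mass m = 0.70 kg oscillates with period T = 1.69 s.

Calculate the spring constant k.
T = 2π√(m/k) → k = m(2π/T)² = 0.7×(2π/1.69)² = 9.676 N/m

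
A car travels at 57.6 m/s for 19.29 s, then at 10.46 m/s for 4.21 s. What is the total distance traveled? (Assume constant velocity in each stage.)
d₁ = v₁t₁ = 57.6 × 19.29 = 1111.1 m
d₂ = v₂t₂ = 10.46 × 4.21 = 44.0366 m
d_total = 1111.1 + 44.0366 = 1155.14 m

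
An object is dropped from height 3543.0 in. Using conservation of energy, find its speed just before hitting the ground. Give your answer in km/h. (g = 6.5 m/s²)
mgh = ½mv² → v = √(2gh) = √(2×6.5×89.99) = 34.2 m/s = 123.1 km/h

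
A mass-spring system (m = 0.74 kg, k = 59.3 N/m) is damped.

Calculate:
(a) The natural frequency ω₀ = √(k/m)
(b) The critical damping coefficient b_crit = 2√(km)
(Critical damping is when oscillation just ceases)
ω₀ = √(k/m) = √(59.3/0.74) = 8.952 rad/s
b_crit = 2√(km) = 2√(59.3×0.74) = 13.25 kg/s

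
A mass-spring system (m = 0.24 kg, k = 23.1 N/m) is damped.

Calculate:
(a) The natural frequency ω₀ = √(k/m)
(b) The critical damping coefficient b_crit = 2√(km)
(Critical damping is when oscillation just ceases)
ω₀ = √(k/m) = √(23.1/0.24) = 9.811 rad/s
b_crit = 2√(km) = 2√(23.1×0.24) = 4.709 kg/s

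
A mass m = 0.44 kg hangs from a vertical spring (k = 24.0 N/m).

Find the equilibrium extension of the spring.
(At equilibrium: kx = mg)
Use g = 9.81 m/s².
x_eq = mg/k = 0.44×9.81/24.0 = 0.1799 m = 17.99 cm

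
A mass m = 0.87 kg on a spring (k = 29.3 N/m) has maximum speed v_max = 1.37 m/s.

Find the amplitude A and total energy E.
½mv²_max = ½kA² → A = v_max√(m/k) = 1.37×√(0.87/29.3) = 0.2361 m = 23.61 cm
E = ½mv²_max = ½×0.87×1.37² = 0.8165 J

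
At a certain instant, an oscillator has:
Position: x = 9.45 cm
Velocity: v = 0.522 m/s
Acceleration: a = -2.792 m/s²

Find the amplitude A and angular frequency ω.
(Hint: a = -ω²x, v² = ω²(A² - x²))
a = −ω²x → ω = √(|a|/x) = √(2.792/0.0945) = 5.436 rad/s
v² = ω²(A² − x²) → A = √(x² + v²/ω²) = √(0.0945² + 0.522²/5.436²) = 0.1347 m = 13.47 cm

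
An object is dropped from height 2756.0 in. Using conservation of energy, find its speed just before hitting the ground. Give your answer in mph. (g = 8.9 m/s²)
mgh = ½mv² → v = √(2gh) = √(2×8.9×70) = 35.3 m/s = 78.96 mph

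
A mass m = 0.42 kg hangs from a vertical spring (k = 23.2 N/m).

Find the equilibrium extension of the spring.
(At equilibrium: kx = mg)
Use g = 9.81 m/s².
x_eq = mg/k = 0.42×9.81/23.2 = 0.1776 m = 17.76 cm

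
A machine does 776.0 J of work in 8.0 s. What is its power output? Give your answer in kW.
P = W/t = 776 J / 8 s = 97 W = 0.097 kW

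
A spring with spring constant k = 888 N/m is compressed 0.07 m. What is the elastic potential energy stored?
PE = ½kx² = ½×888×0.07² = 2.176 J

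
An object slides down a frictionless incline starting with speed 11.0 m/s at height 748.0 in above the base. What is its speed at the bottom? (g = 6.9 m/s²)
½mv₀² + mgh = ½mv² → v = √(v₀² + 2gh) = √(11² + 2×6.9×19) = 19.58 m/s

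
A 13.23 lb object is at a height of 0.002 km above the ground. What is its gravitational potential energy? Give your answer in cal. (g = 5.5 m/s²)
PE = mgh = 6.001 kg × 5.5 m/s² × 2 m = 66.01 J = 15.78 cal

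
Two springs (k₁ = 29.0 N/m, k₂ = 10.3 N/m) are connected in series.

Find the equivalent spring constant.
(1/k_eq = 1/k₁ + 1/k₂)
1/k_eq = 1/29.0 + 1/10.3 = 0.13157; k_eq = 7.601 N/m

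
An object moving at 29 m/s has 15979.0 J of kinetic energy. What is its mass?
KE = ½mv² → m = 2KE/v² = 2×15979.0/29² = 38.0 kg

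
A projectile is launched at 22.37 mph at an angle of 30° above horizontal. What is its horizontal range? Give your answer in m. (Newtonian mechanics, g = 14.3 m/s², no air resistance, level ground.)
R = v₀² sin(2θ) / g (with unit conversion) = 6.056 m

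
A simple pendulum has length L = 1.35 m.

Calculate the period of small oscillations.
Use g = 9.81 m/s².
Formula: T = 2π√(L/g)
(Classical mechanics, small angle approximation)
T = 2π√(L/g) = 2π√(1.35/9.81) = 2.331 s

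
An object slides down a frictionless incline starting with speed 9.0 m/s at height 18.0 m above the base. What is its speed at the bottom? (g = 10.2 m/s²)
½mv₀² + mgh = ½mv² → v = √(v₀² + 2gh) = √(9² + 2×10.2×18) = 21.17 m/s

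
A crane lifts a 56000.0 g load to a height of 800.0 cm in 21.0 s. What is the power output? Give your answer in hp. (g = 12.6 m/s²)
W = mgh = 56×12.6×8 = 5645 J
P = W/t = 5645/21 = 268.8 W = 0.3605 hp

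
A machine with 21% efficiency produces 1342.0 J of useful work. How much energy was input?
W_in = W_out/η = 1342.0/0.21 = 6390.5 J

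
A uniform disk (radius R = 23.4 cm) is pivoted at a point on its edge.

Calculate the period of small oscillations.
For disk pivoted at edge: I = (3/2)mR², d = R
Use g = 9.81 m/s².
I/m = (3/2)R² = 0.08213 m²; d = R = 0.234 m
T = 2π√((3/2)R²/(gR)) = 2π√(3R/(2g)) = 1.188 s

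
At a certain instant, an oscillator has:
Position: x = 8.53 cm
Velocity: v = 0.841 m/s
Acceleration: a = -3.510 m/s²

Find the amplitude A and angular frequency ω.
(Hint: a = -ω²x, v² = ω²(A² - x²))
a = −ω²x → ω = √(|a|/x) = √(3.51/0.0853) = 6.415 rad/s
v² = ω²(A² − x²) → A = √(x² + v²/ω²) = √(0.0853² + 0.841²/6.415²) = 0.1564 m = 15.64 cm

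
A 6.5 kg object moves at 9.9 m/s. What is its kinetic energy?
KE = ½mv² = ½×6.5×9.9² = 318.5325 J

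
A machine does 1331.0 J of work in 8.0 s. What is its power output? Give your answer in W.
P = W/t = 1331 J / 8 s = 166.4 W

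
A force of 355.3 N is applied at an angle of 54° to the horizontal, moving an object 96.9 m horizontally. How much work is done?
W = Fd cosθ = 355.3×96.9×cos(54°) = 20237.0 J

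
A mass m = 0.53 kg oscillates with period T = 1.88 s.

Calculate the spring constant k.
T = 2π√(m/k) → k = m(2π/T)² = 0.53×(2π/1.88)² = 5.92 N/m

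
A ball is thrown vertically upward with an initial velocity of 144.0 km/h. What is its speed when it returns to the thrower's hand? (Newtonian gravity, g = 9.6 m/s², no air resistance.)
By conservation of energy, the ball returns at the same speed = 144.0 km/h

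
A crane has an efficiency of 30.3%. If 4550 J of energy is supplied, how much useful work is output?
W_out = η × W_in = 0.303 × 4550 = 1378.6 J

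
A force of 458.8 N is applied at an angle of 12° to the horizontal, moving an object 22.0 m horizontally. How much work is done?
W = Fd cosθ = 458.8×22.0×cos(12°) = 9873.0 J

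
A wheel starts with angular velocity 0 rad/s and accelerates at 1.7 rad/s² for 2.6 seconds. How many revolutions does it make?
θ = ω₀t + ½αt² = 0×2.6 + ½×1.7×2.6² = 5.75 rad
Revolutions = θ/(2π) = 5.75/(2π) = 0.91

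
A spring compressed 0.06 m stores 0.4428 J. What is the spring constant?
PE = ½kx² → k = 2PE/x² = 2×0.4428/0.06² = 246.0 N/m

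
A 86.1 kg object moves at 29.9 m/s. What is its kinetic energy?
KE = ½mv² = ½×86.1×29.9² = 38487.13 J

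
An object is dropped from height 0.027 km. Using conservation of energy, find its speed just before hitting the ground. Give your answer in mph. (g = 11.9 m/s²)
mgh = ½mv² → v = √(2gh) = √(2×11.9×27) = 25.35 m/s = 56.71 mph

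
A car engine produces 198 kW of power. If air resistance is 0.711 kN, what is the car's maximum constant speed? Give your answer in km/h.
P = Fv → v = P/F = 198000 W / 711 N = 278.5 m/s = 1003.0 km/h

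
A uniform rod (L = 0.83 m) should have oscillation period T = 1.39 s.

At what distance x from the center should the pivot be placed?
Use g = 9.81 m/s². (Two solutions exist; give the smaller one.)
T = 2π√((L²/12 + x²)/(gx)). Let c = T²g/(4π²) = 0.4801.
x² − cx + L²/12 = 0 → x = (c − √(c² − L²/3))/2 = 0.2253 m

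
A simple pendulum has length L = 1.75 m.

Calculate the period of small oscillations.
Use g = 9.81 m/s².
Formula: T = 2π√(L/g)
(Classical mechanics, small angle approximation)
T = 2π√(L/g) = 2π√(1.75/9.81) = 2.654 s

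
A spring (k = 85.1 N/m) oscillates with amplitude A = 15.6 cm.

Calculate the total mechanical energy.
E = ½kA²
E = ½kA² = ½×85.1×(0.156)² = 1.035 J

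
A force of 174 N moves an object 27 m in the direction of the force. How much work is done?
W = Fd = 174×27 = 4698.0 J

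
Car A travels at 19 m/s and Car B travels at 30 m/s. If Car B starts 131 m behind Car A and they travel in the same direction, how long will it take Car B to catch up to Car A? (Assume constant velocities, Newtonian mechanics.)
Relative speed: v_rel = 30 - 19 = 11 m/s
Time to catch: t = d₀/v_rel = 131/11 = 11.91 s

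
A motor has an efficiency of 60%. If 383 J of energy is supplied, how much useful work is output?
W_out = η × W_in = 0.6 × 383 = 229.8 J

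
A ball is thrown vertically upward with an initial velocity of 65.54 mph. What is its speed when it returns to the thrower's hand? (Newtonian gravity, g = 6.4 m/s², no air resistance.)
By conservation of energy, the ball returns at the same speed = 65.54 mph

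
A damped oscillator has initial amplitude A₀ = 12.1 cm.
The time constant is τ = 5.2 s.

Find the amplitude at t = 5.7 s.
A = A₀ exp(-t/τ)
A = A₀ exp(−t/τ) = 12.1×exp(−5.7/5.2) = 4.043 cm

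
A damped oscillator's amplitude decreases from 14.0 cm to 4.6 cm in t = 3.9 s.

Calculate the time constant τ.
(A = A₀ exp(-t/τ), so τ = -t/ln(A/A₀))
A/A₀ = 4.6/14.0 = 0.3286; ln(A/A₀) = -1.113
τ = −t/ln(A/A₀) = −3.9/-1.113 = 3.504 s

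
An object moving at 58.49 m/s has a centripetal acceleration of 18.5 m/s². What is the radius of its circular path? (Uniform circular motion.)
r = v²/a_c = 58.49²/18.5 = 184.92 m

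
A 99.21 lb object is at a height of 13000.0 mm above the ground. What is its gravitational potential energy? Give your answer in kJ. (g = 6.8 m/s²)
PE = mgh = 45 kg × 6.8 m/s² × 13 m = 3978 J = 3.978 kJ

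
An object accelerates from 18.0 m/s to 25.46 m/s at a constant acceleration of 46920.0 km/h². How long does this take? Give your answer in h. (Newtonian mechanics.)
t = (v - v₀)/a (with unit conversion) = 0.0005724 h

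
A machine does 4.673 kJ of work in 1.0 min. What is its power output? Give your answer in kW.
P = W/t = 4673 J / 60 s = 77.88 W = 0.07788 kW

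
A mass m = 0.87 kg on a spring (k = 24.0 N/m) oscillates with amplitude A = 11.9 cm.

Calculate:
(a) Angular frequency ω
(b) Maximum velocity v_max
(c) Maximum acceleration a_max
ω = √(k/m) = √(24.0/0.87) = 5.252 rad/s
v_max = ωA = 5.252×0.119 = 0.625 m/s
a_max = ω²A = 5.252²×0.119 = 3.283 m/s²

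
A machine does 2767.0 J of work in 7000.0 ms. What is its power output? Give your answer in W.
P = W/t = 2767 J / 7 s = 395.3 W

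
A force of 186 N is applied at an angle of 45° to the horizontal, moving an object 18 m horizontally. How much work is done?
W = Fd cosθ = 186×18×cos(45°) = 2367.4 J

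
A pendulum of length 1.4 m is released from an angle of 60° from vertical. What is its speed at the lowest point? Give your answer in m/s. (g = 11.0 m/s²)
h = L(1 − cosθ) = 1.4×(1 − cos60°) = 0.7 m
v = √(2gh) = √(2×11.0×0.7) = 3.924 m/s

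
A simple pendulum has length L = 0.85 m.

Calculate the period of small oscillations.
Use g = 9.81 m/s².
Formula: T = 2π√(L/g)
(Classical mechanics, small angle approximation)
T = 2π√(L/g) = 2π√(0.85/9.81) = 1.85 s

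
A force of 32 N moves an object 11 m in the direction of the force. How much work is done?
W = Fd = 32×11 = 352.0 J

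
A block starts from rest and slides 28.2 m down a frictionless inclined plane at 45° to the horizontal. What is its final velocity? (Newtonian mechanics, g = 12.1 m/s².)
a = g sin(θ) = 12.1 × sin(45°) = 8.56 m/s²
v = √(2ad) = √(2 × 8.56 × 28.2) = 21.97 m/s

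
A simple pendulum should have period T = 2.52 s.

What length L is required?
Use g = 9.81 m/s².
T = 2π√(L/g) → L = g(T/2π)² = 9.81×(2.52/2π)² = 1.578 m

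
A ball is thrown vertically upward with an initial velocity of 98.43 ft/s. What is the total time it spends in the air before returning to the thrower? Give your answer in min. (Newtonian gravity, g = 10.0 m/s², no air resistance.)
t_total = 2v₀/g (with unit conversion) = 0.1 min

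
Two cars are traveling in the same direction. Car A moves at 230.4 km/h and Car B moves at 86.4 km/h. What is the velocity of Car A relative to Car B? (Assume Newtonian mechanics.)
v_rel = v_A - v_B = 230.4 - 86.4 = 144.0 km/h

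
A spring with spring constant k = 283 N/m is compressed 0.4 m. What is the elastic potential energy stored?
PE = ½kx² = ½×283×0.4² = 22.64 J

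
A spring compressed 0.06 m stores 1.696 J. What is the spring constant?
PE = ½kx² → k = 2PE/x² = 2×1.696/0.06² = 942.2 N/m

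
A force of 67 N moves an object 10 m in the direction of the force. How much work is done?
W = Fd = 67×10 = 670.0 J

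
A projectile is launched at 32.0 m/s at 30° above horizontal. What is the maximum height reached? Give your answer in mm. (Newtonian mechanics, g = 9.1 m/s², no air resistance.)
H = v₀²sin²(θ)/(2g) (with unit conversion) = 14070.0 mm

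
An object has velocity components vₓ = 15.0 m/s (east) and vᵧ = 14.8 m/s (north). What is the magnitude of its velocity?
|v| = √(vₓ² + vᵧ²) = √(15.0² + 14.8²) = √(444.04) = 21.07 m/s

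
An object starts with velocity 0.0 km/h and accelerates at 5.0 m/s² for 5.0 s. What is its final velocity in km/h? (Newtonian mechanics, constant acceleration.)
v = v₀ + at (with unit conversion) = 90.0 km/h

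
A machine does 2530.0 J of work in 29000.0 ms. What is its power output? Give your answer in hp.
P = W/t = 2530 J / 29 s = 87.24 W = 0.117 hp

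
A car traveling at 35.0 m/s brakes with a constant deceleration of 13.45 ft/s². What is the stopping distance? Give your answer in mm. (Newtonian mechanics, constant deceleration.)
d = v₀² / (2a) (with unit conversion) = 149400.0 mm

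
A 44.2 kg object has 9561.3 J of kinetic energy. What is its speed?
KE = ½mv² → v = √(2KE/m) = √(2×9561.3/44.2) = 20.8 m/s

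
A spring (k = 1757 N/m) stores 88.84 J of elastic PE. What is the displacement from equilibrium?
PE = ½kx² → x = √(2PE/k) = √(2×88.84/1757) = 0.318 m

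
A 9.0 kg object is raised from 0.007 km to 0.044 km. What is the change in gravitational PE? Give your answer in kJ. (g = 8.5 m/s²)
ΔPE = mg(h₂ − h₁) = 9 kg × 8.5 m/s² × (44 − 7) m = 2830 J = 2.83 kJ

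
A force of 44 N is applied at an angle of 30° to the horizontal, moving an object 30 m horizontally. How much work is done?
W = Fd cosθ = 44×30×cos(30°) = 1143.2 J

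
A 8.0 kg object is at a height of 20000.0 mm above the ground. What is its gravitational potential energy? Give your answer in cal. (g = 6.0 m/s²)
PE = mgh = 8 kg × 6.0 m/s² × 20 m = 960 J = 229.4 cal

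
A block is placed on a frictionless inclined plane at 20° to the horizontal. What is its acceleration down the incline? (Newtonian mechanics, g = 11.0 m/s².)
a = g sin(θ) = 11.0 × sin(20°) = 11.0 × 0.342 = 3.76 m/s²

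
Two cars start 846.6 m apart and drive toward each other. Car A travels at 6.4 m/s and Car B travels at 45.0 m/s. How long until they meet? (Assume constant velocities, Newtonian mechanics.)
Combined speed: v_combined = 6.4 + 45.0 = 51.4 m/s
Time to meet: t = d/51.4 = 846.6/51.4 = 16.47 s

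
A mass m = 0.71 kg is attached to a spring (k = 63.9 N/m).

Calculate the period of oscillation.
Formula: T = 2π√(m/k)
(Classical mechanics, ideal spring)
T = 2π√(m/k) = 2π√(0.71/63.9) = 0.6623 s; f = 1/T = 1.51 Hz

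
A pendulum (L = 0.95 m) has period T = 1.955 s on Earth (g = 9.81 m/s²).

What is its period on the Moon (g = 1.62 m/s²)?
T = 2π√(L/g), so T_moon/T_earth = √(g_earth/g_moon)
T_moon = 2π√(0.95/1.62) = 4.812 s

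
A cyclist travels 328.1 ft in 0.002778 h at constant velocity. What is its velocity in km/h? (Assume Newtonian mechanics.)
v = d/t (with unit conversion) = 36.0 km/h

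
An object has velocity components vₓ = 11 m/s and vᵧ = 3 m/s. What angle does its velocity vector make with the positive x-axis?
θ = arctan(vᵧ/vₓ) = arctan(3/11) = 15.26°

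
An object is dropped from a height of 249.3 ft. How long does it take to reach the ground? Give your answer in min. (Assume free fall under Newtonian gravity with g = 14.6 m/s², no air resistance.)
t = √(2h/g) (with unit conversion) = 0.05377 min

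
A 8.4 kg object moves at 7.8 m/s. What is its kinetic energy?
KE = ½mv² = ½×8.4×7.8² = 255.528 J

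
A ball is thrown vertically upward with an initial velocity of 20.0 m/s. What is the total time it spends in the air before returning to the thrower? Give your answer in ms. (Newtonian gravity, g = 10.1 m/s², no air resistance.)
t_total = 2v₀/g (with unit conversion) = 3960.0 ms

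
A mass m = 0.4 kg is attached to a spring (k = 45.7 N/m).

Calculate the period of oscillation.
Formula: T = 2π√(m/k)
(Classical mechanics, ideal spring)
T = 2π√(m/k) = 2π√(0.4/45.7) = 0.5878 s; f = 1/T = 1.701 Hz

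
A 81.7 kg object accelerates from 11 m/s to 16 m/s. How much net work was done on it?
W_net = ΔKE = ½m(v₂² − v₁²) = ½×81.7×(16² − 11²) = 5514.75 J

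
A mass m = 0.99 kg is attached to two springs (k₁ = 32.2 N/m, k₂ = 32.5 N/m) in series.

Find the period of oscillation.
k_eq = k₁k₂/(k₁+k₂) = 16.17 N/m
T = 2π√(m/k_eq) = 2π√(0.99/16.17) = 1.554 s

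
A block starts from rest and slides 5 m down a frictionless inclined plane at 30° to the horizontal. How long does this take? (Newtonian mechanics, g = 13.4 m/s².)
a = g sin(θ) = 13.4 × sin(30°) = 6.7 m/s²
t = √(2d/a) = √(2 × 5 / 6.7) = 1.22 s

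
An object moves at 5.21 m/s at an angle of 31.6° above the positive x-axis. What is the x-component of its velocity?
vₓ = v cos(θ) = 5.21 × cos(31.6°) = 4.44 m/s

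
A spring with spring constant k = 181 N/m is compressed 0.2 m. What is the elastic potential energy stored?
PE = ½kx² = ½×181×0.2² = 3.62 J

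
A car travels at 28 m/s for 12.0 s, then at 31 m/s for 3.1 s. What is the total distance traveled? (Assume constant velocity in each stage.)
d₁ = v₁t₁ = 28 × 12.0 = 336 m
d₂ = v₂t₂ = 31 × 3.1 = 96.1 m
d_total = 336 + 96.1 = 432.1 m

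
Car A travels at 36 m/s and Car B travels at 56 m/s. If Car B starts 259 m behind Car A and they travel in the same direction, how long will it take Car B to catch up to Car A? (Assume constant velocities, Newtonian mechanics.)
Relative speed: v_rel = 56 - 36 = 20 m/s
Time to catch: t = d₀/v_rel = 259/20 = 12.95 s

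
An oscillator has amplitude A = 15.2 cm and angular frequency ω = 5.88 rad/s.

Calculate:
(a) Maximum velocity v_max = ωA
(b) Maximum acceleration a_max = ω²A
v_max = ωA = 5.88×0.152 = 0.8938 m/s
a_max = ω²A = 5.88²×0.152 = 5.255 m/s²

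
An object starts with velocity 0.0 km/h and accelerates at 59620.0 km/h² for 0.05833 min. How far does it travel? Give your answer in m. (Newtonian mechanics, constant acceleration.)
d = v₀t + ½at² (with unit conversion) = 28.17 m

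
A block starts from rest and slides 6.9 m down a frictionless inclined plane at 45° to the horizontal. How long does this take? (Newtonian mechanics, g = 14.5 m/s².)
a = g sin(θ) = 14.5 × sin(45°) = 10.25 m/s²
t = √(2d/a) = √(2 × 6.9 / 10.25) = 1.16 s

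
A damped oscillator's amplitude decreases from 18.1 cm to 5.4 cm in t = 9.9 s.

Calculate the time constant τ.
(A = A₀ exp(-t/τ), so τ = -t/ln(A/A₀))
A/A₀ = 5.4/18.1 = 0.2983; ln(A/A₀) = -1.21
τ = −t/ln(A/A₀) = −9.9/-1.21 = 8.185 s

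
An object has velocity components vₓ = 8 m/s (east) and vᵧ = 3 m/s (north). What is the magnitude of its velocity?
|v| = √(vₓ² + vᵧ²) = √(8² + 3²) = √(73) = 8.54 m/s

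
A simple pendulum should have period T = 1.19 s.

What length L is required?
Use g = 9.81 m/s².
T = 2π√(L/g) → L = g(T/2π)² = 9.81×(1.19/2π)² = 0.3519 m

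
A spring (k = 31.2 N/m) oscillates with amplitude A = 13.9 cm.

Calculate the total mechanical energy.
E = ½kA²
E = ½kA² = ½×31.2×(0.139)² = 0.3014 J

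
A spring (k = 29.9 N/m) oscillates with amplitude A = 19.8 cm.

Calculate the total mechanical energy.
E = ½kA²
E = ½kA² = ½×29.9×(0.198)² = 0.5861 J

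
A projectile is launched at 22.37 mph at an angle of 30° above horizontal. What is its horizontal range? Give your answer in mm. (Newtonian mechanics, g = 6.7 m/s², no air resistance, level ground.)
R = v₀² sin(2θ) / g (with unit conversion) = 12930.0 mm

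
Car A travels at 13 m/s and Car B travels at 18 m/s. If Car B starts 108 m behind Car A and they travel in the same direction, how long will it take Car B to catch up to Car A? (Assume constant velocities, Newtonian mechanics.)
Relative speed: v_rel = 18 - 13 = 5 m/s
Time to catch: t = d₀/v_rel = 108/5 = 21.6 s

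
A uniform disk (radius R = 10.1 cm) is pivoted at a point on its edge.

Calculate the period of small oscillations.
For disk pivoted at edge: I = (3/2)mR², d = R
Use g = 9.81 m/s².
I/m = (3/2)R² = 0.0153 m²; d = R = 0.101 m
T = 2π√((3/2)R²/(gR)) = 2π√(3R/(2g)) = 0.7808 s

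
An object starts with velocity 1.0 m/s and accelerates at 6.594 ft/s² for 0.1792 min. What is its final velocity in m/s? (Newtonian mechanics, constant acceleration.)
v = v₀ + at (with unit conversion) = 22.61 m/s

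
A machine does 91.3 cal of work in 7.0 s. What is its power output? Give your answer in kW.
P = W/t = 382 J / 7 s = 54.57 W = 0.05457 kW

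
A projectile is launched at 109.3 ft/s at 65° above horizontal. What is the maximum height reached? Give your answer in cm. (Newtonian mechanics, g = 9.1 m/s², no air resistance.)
H = v₀²sin²(θ)/(2g) (with unit conversion) = 5009.0 cm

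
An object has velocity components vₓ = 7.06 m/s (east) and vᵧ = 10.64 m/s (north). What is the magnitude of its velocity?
|v| = √(vₓ² + vᵧ²) = √(7.06² + 10.64²) = √(163.053) = 12.77 m/s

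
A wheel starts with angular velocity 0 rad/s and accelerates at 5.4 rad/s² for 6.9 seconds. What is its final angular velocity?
ω = ω₀ + αt = 0 + 5.4 × 6.9 = 37.26 rad/s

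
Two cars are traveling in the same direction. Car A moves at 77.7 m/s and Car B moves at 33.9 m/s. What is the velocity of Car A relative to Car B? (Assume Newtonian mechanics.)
v_rel = v_A - v_B = 77.7 - 33.9 = 43.8 m/s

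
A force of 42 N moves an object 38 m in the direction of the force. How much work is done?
W = Fd = 42×38 = 1596.0 J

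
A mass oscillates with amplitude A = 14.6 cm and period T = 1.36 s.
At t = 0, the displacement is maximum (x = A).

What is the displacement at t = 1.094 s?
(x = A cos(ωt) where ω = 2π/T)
ω = 2π/T = 2π/1.36 = 4.62 rad/s
x = A cos(ωt) = 14.6×cos(4.62×1.094) = 4.895 cm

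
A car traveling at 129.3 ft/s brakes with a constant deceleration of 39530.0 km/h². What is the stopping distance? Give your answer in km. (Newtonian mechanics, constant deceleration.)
d = v₀² / (2a) (with unit conversion) = 0.2546 km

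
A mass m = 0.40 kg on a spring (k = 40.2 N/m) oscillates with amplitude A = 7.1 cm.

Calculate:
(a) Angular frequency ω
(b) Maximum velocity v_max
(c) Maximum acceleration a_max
ω = √(k/m) = √(40.2/0.4) = 10.02 rad/s
v_max = ωA = 10.02×0.071 = 0.7118 m/s
a_max = ω²A = 10.02²×0.071 = 7.136 m/s²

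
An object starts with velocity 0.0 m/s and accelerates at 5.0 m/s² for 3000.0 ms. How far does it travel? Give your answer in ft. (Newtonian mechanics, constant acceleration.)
d = v₀t + ½at² (with unit conversion) = 73.82 ft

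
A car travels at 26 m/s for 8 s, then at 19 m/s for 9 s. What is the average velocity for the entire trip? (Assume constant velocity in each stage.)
d₁ = v₁t₁ = 26 × 8 = 208 m
d₂ = v₂t₂ = 19 × 9 = 171 m
d_total = 379 m, t_total = 17 s
v_avg = d_total/t_total = 379/17 = 22.29 m/s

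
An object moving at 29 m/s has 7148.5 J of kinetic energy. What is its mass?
KE = ½mv² → m = 2KE/v² = 2×7148.5/29² = 17.0 kg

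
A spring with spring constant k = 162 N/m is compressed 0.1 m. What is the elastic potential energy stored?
PE = ½kx² = ½×162×0.1² = 0.81 J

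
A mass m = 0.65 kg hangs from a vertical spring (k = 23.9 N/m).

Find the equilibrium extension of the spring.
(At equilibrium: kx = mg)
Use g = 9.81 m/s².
x_eq = mg/k = 0.65×9.81/23.9 = 0.2668 m = 26.68 cm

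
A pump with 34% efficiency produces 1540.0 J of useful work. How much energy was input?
W_in = W_out/η = 1540.0/0.34 = 4529.4 J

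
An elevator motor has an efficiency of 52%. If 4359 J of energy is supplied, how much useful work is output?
W_out = η × W_in = 0.52 × 4359 = 2266.7 J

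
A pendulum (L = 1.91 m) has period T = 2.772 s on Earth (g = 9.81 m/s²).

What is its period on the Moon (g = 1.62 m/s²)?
T = 2π√(L/g), so T_moon/T_earth = √(g_earth/g_moon)
T_moon = 2π√(1.91/1.62) = 6.822 s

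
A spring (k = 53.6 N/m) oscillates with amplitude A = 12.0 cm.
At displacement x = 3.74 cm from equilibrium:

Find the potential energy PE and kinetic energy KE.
E_total = ½kA² = ½×53.6×(0.12)² = 0.3859 J
PE = ½kx² = ½×53.6×(0.0374)² = 0.03749 J
KE = E_total − PE = 0.3484 J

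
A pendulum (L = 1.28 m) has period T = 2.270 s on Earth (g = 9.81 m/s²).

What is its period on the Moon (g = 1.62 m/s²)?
T = 2π√(L/g), so T_moon/T_earth = √(g_earth/g_moon)
T_moon = 2π√(1.28/1.62) = 5.585 s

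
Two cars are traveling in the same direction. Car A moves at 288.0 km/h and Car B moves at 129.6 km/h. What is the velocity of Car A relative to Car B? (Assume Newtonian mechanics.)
v_rel = v_A - v_B = 288.0 - 129.6 = 158.4 km/h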